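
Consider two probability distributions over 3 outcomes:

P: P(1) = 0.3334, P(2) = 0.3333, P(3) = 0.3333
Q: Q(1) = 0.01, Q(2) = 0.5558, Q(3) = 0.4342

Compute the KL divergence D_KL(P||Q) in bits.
1.3137 bits

D_KL(P||Q) = Σ P(x) log₂(P(x)/Q(x))

Computing term by term:
  P(1)·log₂(P(1)/Q(1)) = 0.3334·log₂(0.3334/0.01) = 1.68673
  P(2)·log₂(P(2)/Q(2)) = 0.3333·log₂(0.3333/0.5558) = -0.24589
  P(3)·log₂(P(3)/Q(3)) = 0.3333·log₂(0.3333/0.4342) = -0.12717

D_KL(P||Q) = 1.68673 - 0.24589 - 0.12717 = 1.31367 ≈ 1.3137 bits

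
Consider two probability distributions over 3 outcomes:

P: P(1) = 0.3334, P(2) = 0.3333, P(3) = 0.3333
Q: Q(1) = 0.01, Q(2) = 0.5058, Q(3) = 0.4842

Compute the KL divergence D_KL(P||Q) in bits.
1.3066 bits

D_KL(P||Q) = Σ P(x) log₂(P(x)/Q(x))

Computing term by term:
  P(1)·log₂(P(1)/Q(1)) = 0.3334·log₂(0.3334/0.01) = 1.68673
  P(2)·log₂(P(2)/Q(2)) = 0.3333·log₂(0.3333/0.5058) = -0.20056
  P(3)·log₂(P(3)/Q(3)) = 0.3333·log₂(0.3333/0.4842) = -0.17958

D_KL(P||Q) = 1.68673 - 0.20056 - 0.17958 = 1.30659 ≈ 1.3066 bits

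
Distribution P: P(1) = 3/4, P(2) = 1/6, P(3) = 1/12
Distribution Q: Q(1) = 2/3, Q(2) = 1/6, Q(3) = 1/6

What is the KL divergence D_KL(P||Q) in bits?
0.0441 bits

D_KL(P||Q) = Σ P(x) log₂(P(x)/Q(x))

Computing term by term:
  P(1)·log₂(P(1)/Q(1)) = (3/4)·log₂((3/4)/(2/3)) = 0.12744
  P(2)·log₂(P(2)/Q(2)) = (1/6)·log₂((1/6)/(1/6)) = 0.00000
  P(3)·log₂(P(3)/Q(3)) = (1/12)·log₂((1/12)/(1/6)) = -0.08333

D_KL(P||Q) = 0.12744 + 0.00000 - 0.08333 = 0.04411 ≈ 0.0441 bits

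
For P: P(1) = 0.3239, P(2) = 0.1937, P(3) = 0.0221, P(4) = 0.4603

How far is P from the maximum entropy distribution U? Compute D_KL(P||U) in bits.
0.3777 bits

U(i) = 1/4 for all i

D_KL(P||U) = Σ P(x) log₂(P(x) / (1/4))
           = Σ P(x) log₂(P(x)) + log₂(4)
           = log₂(4) - H(P)

H(P) = -Σ P(x) log₂(P(x)):
  -P(1)·log₂(P(1)) = -(0.3239)·log₂(0.3239) = 0.52678
  -P(2)·log₂(P(2)) = -(0.1937)·log₂(0.1937) = 0.45870
  -P(3)·log₂(P(3)) = -(0.0221)·log₂(0.0221) = 0.12155
  -P(4)·log₂(P(4)) = -(0.4603)·log₂(0.4603) = 0.51524
H(P) = 0.52678 + 0.45870 + 0.12155 + 0.51524 = 1.62227 bits

log₂(4) = 2.00000 bits

D_KL(P||U) = 2.00000 - 1.62227 = 0.37773 ≈ 0.3777 bits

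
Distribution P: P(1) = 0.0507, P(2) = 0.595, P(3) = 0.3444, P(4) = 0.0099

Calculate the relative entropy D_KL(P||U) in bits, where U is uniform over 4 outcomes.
0.7407 bits

U(i) = 1/4 for all i

D_KL(P||U) = Σ P(x) log₂(P(x) / (1/4))
           = Σ P(x) log₂(P(x)) + log₂(4)
           = log₂(4) - H(P)

H(P) = -Σ P(x) log₂(P(x)):
  -P(1)·log₂(P(1)) = -(0.0507)·log₂(0.0507) = 0.21810
  -P(2)·log₂(P(2)) = -(0.595)·log₂(0.595) = 0.44568
  -P(3)·log₂(P(3)) = -(0.3444)·log₂(0.3444) = 0.52963
  -P(4)·log₂(P(4)) = -(0.0099)·log₂(0.0099) = 0.06592
H(P) = 0.21810 + 0.44568 + 0.52963 + 0.06592 = 1.25933 bits

log₂(4) = 2.00000 bits

D_KL(P||U) = 2.00000 - 1.25933 = 0.74067 ≈ 0.7407 bits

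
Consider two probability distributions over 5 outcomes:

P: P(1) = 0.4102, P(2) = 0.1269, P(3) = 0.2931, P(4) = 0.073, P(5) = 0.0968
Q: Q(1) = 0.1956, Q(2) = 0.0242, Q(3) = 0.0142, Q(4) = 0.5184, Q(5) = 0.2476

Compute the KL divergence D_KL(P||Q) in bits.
1.6841 bits

D_KL(P||Q) = Σ P(x) log₂(P(x)/Q(x))

Computing term by term:
  P(1)·log₂(P(1)/Q(1)) = 0.4102·log₂(0.4102/0.1956) = 0.43827
  P(2)·log₂(P(2)/Q(2)) = 0.1269·log₂(0.1269/0.0242) = 0.30337
  P(3)·log₂(P(3)/Q(3)) = 0.2931·log₂(0.2931/0.0142) = 1.28009
  P(4)·log₂(P(4)/Q(4)) = 0.073·log₂(0.073/0.5184) = -0.20645
  P(5)·log₂(P(5)/Q(5)) = 0.0968·log₂(0.0968/0.2476) = -0.13116

D_KL(P||Q) = 0.43827 + 0.30337 + 1.28009 - 0.20645 - 0.13116 = 1.68412 ≈ 1.6841 bits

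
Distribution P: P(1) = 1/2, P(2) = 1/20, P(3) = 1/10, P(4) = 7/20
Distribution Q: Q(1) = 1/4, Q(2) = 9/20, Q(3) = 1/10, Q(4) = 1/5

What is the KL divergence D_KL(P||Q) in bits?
0.6241 bits

D_KL(P||Q) = Σ P(x) log₂(P(x)/Q(x))

Computing term by term:
  P(1)·log₂(P(1)/Q(1)) = (1/2)·log₂((1/2)/(1/4)) = 0.50000
  P(2)·log₂(P(2)/Q(2)) = (1/20)·log₂((1/20)/(9/20)) = -0.15850
  P(3)·log₂(P(3)/Q(3)) = (1/10)·log₂((1/10)/(1/10)) = 0.00000
  P(4)·log₂(P(4)/Q(4)) = (7/20)·log₂((7/20)/(1/5)) = 0.28257

D_KL(P||Q) = 0.50000 - 0.15850 + 0.00000 + 0.28257 = 0.62407 ≈ 0.6241 bits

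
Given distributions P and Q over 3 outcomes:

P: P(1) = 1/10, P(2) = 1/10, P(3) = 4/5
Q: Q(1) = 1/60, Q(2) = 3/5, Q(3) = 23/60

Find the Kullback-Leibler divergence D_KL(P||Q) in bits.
0.8491 bits

D_KL(P||Q) = Σ P(x) log₂(P(x)/Q(x))

Computing term by term:
  P(1)·log₂(P(1)/Q(1)) = (1/10)·log₂((1/10)/(1/60)) = 0.25850
  P(2)·log₂(P(2)/Q(2)) = (1/10)·log₂((1/10)/(3/5)) = -0.25850
  P(3)·log₂(P(3)/Q(3)) = (4/5)·log₂((4/5)/(23/60)) = 0.84912

D_KL(P||Q) = 0.25850 - 0.25850 + 0.84912 = 0.84912 ≈ 0.8491 bits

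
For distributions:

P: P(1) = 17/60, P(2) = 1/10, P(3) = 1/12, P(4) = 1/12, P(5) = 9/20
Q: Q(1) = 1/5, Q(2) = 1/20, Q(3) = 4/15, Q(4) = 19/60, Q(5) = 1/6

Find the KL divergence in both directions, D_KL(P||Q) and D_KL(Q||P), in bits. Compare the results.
D_KL(P||Q) = 0.5869 bits, D_KL(Q||P) = 0.6681 bits. D_KL(Q||P) is larger than D_KL(P||Q) by 0.0812 bits; the two directions differ.

D_KL(P||Q) = Σ P(x) log₂(P(x)/Q(x))

Computing term by term:
  P(1)·log₂(P(1)/Q(1)) = (17/60)·log₂((17/60)/(1/5)) = 0.14238
  P(2)·log₂(P(2)/Q(2)) = (1/10)·log₂((1/10)/(1/20)) = 0.10000
  P(3)·log₂(P(3)/Q(3)) = (1/12)·log₂((1/12)/(4/15)) = -0.13984
  P(4)·log₂(P(4)/Q(4)) = (1/12)·log₂((1/12)/(19/60)) = -0.16050
  P(5)·log₂(P(5)/Q(5)) = (9/20)·log₂((9/20)/(1/6)) = 0.64483

D_KL(P||Q) = 0.14238 + 0.10000 - 0.13984 - 0.16050 + 0.64483 = 0.58687 ≈ 0.5869 bits

D_KL(Q||P) = Σ Q(x) log₂(Q(x)/P(x))

Computing term by term:
  Q(1)·log₂(Q(1)/P(1)) = (1/5)·log₂((1/5)/(17/60)) = -0.10050
  Q(2)·log₂(Q(2)/P(2)) = (1/20)·log₂((1/20)/(1/10)) = -0.05000
  Q(3)·log₂(Q(3)/P(3)) = (4/15)·log₂((4/15)/(1/12)) = 0.44749
  Q(4)·log₂(Q(4)/P(4)) = (19/60)·log₂((19/60)/(1/12)) = 0.60990
  Q(5)·log₂(Q(5)/P(5)) = (1/6)·log₂((1/6)/(9/20)) = -0.23883

D_KL(Q||P) = -0.10050 - 0.05000 + 0.44749 + 0.60990 - 0.23883 = 0.66806 ≈ 0.6681 bits

These are NOT equal (difference: 0.0812 bits). KL divergence is asymmetric: D_KL(P||Q) ≠ D_KL(Q||P) in general.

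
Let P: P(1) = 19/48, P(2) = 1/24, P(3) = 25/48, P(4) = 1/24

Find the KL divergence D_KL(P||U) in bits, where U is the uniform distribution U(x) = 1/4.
0.5985 bits

U(i) = 1/4 for all i

D_KL(P||U) = Σ P(x) log₂(P(x) / (1/4))
           = Σ P(x) log₂(P(x)) + log₂(4)
           = log₂(4) - H(P)

H(P) = -Σ P(x) log₂(P(x)):
  -P(1)·log₂(P(1)) = -(19/48)·log₂(19/48) = 0.52924
  -P(2)·log₂(P(2)) = -(1/24)·log₂(1/24) = 0.19104
  -P(3)·log₂(P(3)) = -(25/48)·log₂(25/48) = 0.49016
  -P(4)·log₂(P(4)) = -(1/24)·log₂(1/24) = 0.19104
H(P) = 0.52924 + 0.19104 + 0.49016 + 0.19104 = 1.40148 bits

log₂(4) = 2.00000 bits

D_KL(P||U) = 2.00000 - 1.40148 = 0.59852 ≈ 0.5985 bits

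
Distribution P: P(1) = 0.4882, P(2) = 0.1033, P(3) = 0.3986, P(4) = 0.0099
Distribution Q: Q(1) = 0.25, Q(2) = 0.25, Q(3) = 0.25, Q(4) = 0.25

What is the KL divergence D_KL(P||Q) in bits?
0.5618 bits

D_KL(P||Q) = Σ P(x) log₂(P(x)/Q(x))

Computing term by term:
  P(1)·log₂(P(1)/Q(1)) = 0.4882·log₂(0.4882/0.25) = 0.47138
  P(2)·log₂(P(2)/Q(2)) = 0.1033·log₂(0.1033/0.25) = -0.13172
  P(3)·log₂(P(3)/Q(3)) = 0.3986·log₂(0.3986/0.25) = 0.26826
  P(4)·log₂(P(4)/Q(4)) = 0.0099·log₂(0.0099/0.25) = -0.04612

D_KL(P||Q) = 0.47138 - 0.13172 + 0.26826 - 0.04612 = 0.56180 ≈ 0.5618 bits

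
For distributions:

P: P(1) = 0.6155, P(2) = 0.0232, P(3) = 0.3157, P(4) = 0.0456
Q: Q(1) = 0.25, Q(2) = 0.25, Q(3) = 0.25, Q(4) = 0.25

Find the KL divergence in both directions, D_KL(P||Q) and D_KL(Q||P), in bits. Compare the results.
D_KL(P||Q) = 0.7148 bits, D_KL(Q||P) = 1.0620 bits. D_KL(Q||P) is larger than D_KL(P||Q) by 0.3472 bits; the two directions differ.

D_KL(P||Q) = Σ P(x) log₂(P(x)/Q(x))

Computing term by term:
  P(1)·log₂(P(1)/Q(1)) = 0.6155·log₂(0.6155/0.25) = 0.80005
  P(2)·log₂(P(2)/Q(2)) = 0.0232·log₂(0.0232/0.25) = -0.07957
  P(3)·log₂(P(3)/Q(3)) = 0.3157·log₂(0.3157/0.25) = 0.10627
  P(4)·log₂(P(4)/Q(4)) = 0.0456·log₂(0.0456/0.25) = -0.11194

D_KL(P||Q) = 0.80005 - 0.07957 + 0.10627 - 0.11194 = 0.71481 ≈ 0.7148 bits

D_KL(Q||P) = Σ Q(x) log₂(Q(x)/P(x))

Computing term by term:
  Q(1)·log₂(Q(1)/P(1)) = 0.25·log₂(0.25/0.6155) = -0.32496
  Q(2)·log₂(Q(2)/P(2)) = 0.25·log₂(0.25/0.0232) = 0.85743
  Q(3)·log₂(Q(3)/P(3)) = 0.25·log₂(0.25/0.3157) = -0.08416
  Q(4)·log₂(Q(4)/P(4)) = 0.25·log₂(0.25/0.0456) = 0.61371

D_KL(Q||P) = -0.32496 + 0.85743 - 0.08416 + 0.61371 = 1.06202 ≈ 1.0620 bits

These are NOT equal (difference: 0.3472 bits). KL divergence is asymmetric: D_KL(P||Q) ≠ D_KL(Q||P) in general.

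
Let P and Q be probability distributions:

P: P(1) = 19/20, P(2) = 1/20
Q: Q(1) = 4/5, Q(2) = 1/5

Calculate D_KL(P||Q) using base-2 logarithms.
0.1355 bits

D_KL(P||Q) = Σ P(x) log₂(P(x)/Q(x))

Computing term by term:
  P(1)·log₂(P(1)/Q(1)) = (19/20)·log₂((19/20)/(4/5)) = 0.23553
  P(2)·log₂(P(2)/Q(2)) = (1/20)·log₂((1/20)/(1/5)) = -0.10000

D_KL(P||Q) = 0.23553 - 0.10000 = 0.13553 ≈ 0.1355 bits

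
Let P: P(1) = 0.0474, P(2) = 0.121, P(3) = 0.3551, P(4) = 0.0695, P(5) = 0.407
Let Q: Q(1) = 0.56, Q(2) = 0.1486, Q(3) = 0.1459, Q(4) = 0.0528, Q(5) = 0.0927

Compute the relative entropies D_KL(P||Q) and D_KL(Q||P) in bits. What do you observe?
D_KL(P||Q) = 1.1472 bits, D_KL(Q||P) = 1.6330 bits. The two directions give different values (D_KL(Q||P) exceeds D_KL(P||Q) by 0.4858 bits): KL divergence is asymmetric.

D_KL(P||Q) = Σ P(x) log₂(P(x)/Q(x))

Computing term by term:
  P(1)·log₂(P(1)/Q(1)) = 0.0474·log₂(0.0474/0.56) = -0.16886
  P(2)·log₂(P(2)/Q(2)) = 0.121·log₂(0.121/0.1486) = -0.03587
  P(3)·log₂(P(3)/Q(3)) = 0.3551·log₂(0.3551/0.1459) = 0.45568
  P(4)·log₂(P(4)/Q(4)) = 0.0695·log₂(0.0695/0.0528) = 0.02756
  P(5)·log₂(P(5)/Q(5)) = 0.407·log₂(0.407/0.0927) = 0.86870

D_KL(P||Q) = -0.16886 - 0.03587 + 0.45568 + 0.02756 + 0.86870 = 1.14721 ≈ 1.1472 bits

D_KL(Q||P) = Σ Q(x) log₂(Q(x)/P(x))

Computing term by term:
  Q(1)·log₂(Q(1)/P(1)) = 0.56·log₂(0.56/0.0474) = 1.99498
  Q(2)·log₂(Q(2)/P(2)) = 0.1486·log₂(0.1486/0.121) = 0.04405
  Q(3)·log₂(Q(3)/P(3)) = 0.1459·log₂(0.1459/0.3551) = -0.18723
  Q(4)·log₂(Q(4)/P(4)) = 0.0528·log₂(0.0528/0.0695) = -0.02093
  Q(5)·log₂(Q(5)/P(5)) = 0.0927·log₂(0.0927/0.407) = -0.19786

D_KL(Q||P) = 1.99498 + 0.04405 - 0.18723 - 0.02093 - 0.19786 = 1.63301 ≈ 1.6330 bits

These are NOT equal (difference: 0.4858 bits). KL divergence is asymmetric: D_KL(P||Q) ≠ D_KL(Q||P) in general.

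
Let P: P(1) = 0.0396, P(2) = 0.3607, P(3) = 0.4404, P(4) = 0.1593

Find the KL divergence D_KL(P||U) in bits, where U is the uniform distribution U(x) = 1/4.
0.3417 bits

U(i) = 1/4 for all i

D_KL(P||U) = Σ P(x) log₂(P(x) / (1/4))
           = Σ P(x) log₂(P(x)) + log₂(4)
           = log₂(4) - H(P)

H(P) = -Σ P(x) log₂(P(x)):
  -P(1)·log₂(P(1)) = -(0.0396)·log₂(0.0396) = 0.18447
  -P(2)·log₂(P(2)) = -(0.3607)·log₂(0.3607) = 0.53064
  -P(3)·log₂(P(3)) = -(0.4404)·log₂(0.4404) = 0.52104
  -P(4)·log₂(P(4)) = -(0.1593)·log₂(0.1593) = 0.42217
H(P) = 0.18447 + 0.53064 + 0.52104 + 0.42217 = 1.65832 bits

log₂(4) = 2.00000 bits

D_KL(P||U) = 2.00000 - 1.65832 = 0.34168 ≈ 0.3417 bits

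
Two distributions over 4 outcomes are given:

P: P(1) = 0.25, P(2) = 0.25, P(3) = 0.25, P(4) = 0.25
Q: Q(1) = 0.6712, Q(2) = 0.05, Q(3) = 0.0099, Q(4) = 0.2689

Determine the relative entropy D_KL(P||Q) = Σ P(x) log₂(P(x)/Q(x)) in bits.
1.3626 bits

D_KL(P||Q) = Σ P(x) log₂(P(x)/Q(x))

Computing term by term:
  P(1)·log₂(P(1)/Q(1)) = 0.25·log₂(0.25/0.6712) = -0.35620
  P(2)·log₂(P(2)/Q(2)) = 0.25·log₂(0.25/0.05) = 0.58048
  P(3)·log₂(P(3)/Q(3)) = 0.25·log₂(0.25/0.0099) = 1.16459
  P(4)·log₂(P(4)/Q(4)) = 0.25·log₂(0.25/0.2689) = -0.02629

D_KL(P||Q) = -0.35620 + 0.58048 + 1.16459 - 0.02629 = 1.36258 ≈ 1.3626 bits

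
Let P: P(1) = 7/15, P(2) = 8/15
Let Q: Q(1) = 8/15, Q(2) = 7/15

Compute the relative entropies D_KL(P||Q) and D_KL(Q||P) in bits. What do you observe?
D_KL(P||Q) = 0.0128 bits, D_KL(Q||P) = 0.0128 bits. The two directions give the same value here, because Q is a self-inverse relabeling of P; in general KL divergence is asymmetric.

D_KL(P||Q) = Σ P(x) log₂(P(x)/Q(x))

Computing term by term:
  P(1)·log₂(P(1)/Q(1)) = (7/15)·log₂((7/15)/(8/15)) = -0.08990
  P(2)·log₂(P(2)/Q(2)) = (8/15)·log₂((8/15)/(7/15)) = 0.10274

D_KL(P||Q) = -0.08990 + 0.10274 = 0.01284 ≈ 0.0128 bits

D_KL(Q||P) = Σ Q(x) log₂(Q(x)/P(x))

Computing term by term:
  Q(1)·log₂(Q(1)/P(1)) = (8/15)·log₂((8/15)/(7/15)) = 0.10274
  Q(2)·log₂(Q(2)/P(2)) = (7/15)·log₂((7/15)/(8/15)) = -0.08990

D_KL(Q||P) = 0.10274 - 0.08990 = 0.01284 ≈ 0.0128 bits

These ARE equal here. Q is P with outcomes relabeled (Q(1) = P(2), Q(2) = P(1)) by a relabeling that is its own inverse, so the two sums contain exactly the same terms in a different order. This is a special case — KL divergence is not symmetric in general: D_KL(P||Q) ≠ D_KL(Q||P) for most P, Q.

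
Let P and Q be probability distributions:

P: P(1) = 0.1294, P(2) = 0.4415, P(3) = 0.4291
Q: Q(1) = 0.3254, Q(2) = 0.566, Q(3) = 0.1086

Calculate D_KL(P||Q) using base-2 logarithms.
0.5202 bits

D_KL(P||Q) = Σ P(x) log₂(P(x)/Q(x))

Computing term by term:
  P(1)·log₂(P(1)/Q(1)) = 0.1294·log₂(0.1294/0.3254) = -0.17215
  P(2)·log₂(P(2)/Q(2)) = 0.4415·log₂(0.4415/0.566) = -0.15823
  P(3)·log₂(P(3)/Q(3)) = 0.4291·log₂(0.4291/0.1086) = 0.85060

D_KL(P||Q) = -0.17215 - 0.15823 + 0.85060 = 0.52022 ≈ 0.5202 bits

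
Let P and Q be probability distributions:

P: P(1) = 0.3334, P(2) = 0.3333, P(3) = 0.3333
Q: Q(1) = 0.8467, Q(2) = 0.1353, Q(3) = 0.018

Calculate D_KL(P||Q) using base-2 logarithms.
1.3887 bits

D_KL(P||Q) = Σ P(x) log₂(P(x)/Q(x))

Computing term by term:
  P(1)·log₂(P(1)/Q(1)) = 0.3334·log₂(0.3334/0.8467) = -0.44829
  P(2)·log₂(P(2)/Q(2)) = 0.3333·log₂(0.3333/0.1353) = 0.43351
  P(3)·log₂(P(3)/Q(3)) = 0.3333·log₂(0.3333/0.018) = 1.40344

D_KL(P||Q) = -0.44829 + 0.43351 + 1.40344 = 1.38866 ≈ 1.3887 bits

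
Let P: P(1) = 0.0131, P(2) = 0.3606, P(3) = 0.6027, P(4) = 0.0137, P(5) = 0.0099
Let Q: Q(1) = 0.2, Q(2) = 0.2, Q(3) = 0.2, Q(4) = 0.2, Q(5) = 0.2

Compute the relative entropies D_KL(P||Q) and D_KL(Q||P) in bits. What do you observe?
D_KL(P||Q) = 1.1184 bits, D_KL(Q||P) = 1.9389 bits. The two directions give different values (D_KL(Q||P) exceeds D_KL(P||Q) by 0.8205 bits): KL divergence is asymmetric.

D_KL(P||Q) = Σ P(x) log₂(P(x)/Q(x))

Computing term by term:
  P(1)·log₂(P(1)/Q(1)) = 0.0131·log₂(0.0131/0.2) = -0.05151
  P(2)·log₂(P(2)/Q(2)) = 0.3606·log₂(0.3606/0.2) = 0.30665
  P(3)·log₂(P(3)/Q(3)) = 0.6027·log₂(0.6027/0.2) = 0.95916
  P(4)·log₂(P(4)/Q(4)) = 0.0137·log₂(0.0137/0.2) = -0.05299
  P(5)·log₂(P(5)/Q(5)) = 0.0099·log₂(0.0099/0.2) = -0.04293

D_KL(P||Q) = -0.05151 + 0.30665 + 0.95916 - 0.05299 - 0.04293 = 1.11838 ≈ 1.1184 bits

D_KL(Q||P) = Σ Q(x) log₂(Q(x)/P(x))

Computing term by term:
  Q(1)·log₂(Q(1)/P(1)) = 0.2·log₂(0.2/0.0131) = 0.78647
  Q(2)·log₂(Q(2)/P(2)) = 0.2·log₂(0.2/0.3606) = -0.17008
  Q(3)·log₂(Q(3)/P(3)) = 0.2·log₂(0.2/0.6027) = -0.31829
  Q(4)·log₂(Q(4)/P(4)) = 0.2·log₂(0.2/0.0137) = 0.77355
  Q(5)·log₂(Q(5)/P(5)) = 0.2·log₂(0.2/0.0099) = 0.86729

D_KL(Q||P) = 0.78647 - 0.17008 - 0.31829 + 0.77355 + 0.86729 = 1.93894 ≈ 1.9389 bits

These are NOT equal (difference: 0.8205 bits). KL divergence is asymmetric: D_KL(P||Q) ≠ D_KL(Q||P) in general.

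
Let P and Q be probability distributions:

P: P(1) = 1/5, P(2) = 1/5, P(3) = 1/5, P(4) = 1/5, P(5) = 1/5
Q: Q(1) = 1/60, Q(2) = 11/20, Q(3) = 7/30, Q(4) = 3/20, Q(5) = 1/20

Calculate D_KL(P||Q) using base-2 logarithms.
0.8636 bits

D_KL(P||Q) = Σ P(x) log₂(P(x)/Q(x))

Computing term by term:
  P(1)·log₂(P(1)/Q(1)) = (1/5)·log₂((1/5)/(1/60)) = 0.71699
  P(2)·log₂(P(2)/Q(2)) = (1/5)·log₂((1/5)/(11/20)) = -0.29189
  P(3)·log₂(P(3)/Q(3)) = (1/5)·log₂((1/5)/(7/30)) = -0.04448
  P(4)·log₂(P(4)/Q(4)) = (1/5)·log₂((1/5)/(3/20)) = 0.08301
  P(5)·log₂(P(5)/Q(5)) = (1/5)·log₂((1/5)/(1/20)) = 0.40000

D_KL(P||Q) = 0.71699 - 0.29189 - 0.04448 + 0.08301 + 0.40000 = 0.86363 ≈ 0.8636 bits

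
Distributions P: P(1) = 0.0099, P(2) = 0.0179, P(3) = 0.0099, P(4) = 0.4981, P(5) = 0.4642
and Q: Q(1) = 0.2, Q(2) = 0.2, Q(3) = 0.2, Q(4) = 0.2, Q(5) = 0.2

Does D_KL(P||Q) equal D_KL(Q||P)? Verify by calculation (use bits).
D_KL(P||Q) = 1.0714 bits, D_KL(Q||P) = 1.9247 bits. No — D_KL(P||Q) ≠ D_KL(Q||P) for this pair.

D_KL(P||Q) = Σ P(x) log₂(P(x)/Q(x))

Computing term by term:
  P(1)·log₂(P(1)/Q(1)) = 0.0099·log₂(0.0099/0.2) = -0.04293
  P(2)·log₂(P(2)/Q(2)) = 0.0179·log₂(0.0179/0.2) = -0.06233
  P(3)·log₂(P(3)/Q(3)) = 0.0099·log₂(0.0099/0.2) = -0.04293
  P(4)·log₂(P(4)/Q(4)) = 0.4981·log₂(0.4981/0.2) = 0.65572
  P(5)·log₂(P(5)/Q(5)) = 0.4642·log₂(0.4642/0.2) = 0.56389

D_KL(P||Q) = -0.04293 - 0.06233 - 0.04293 + 0.65572 + 0.56389 = 1.07142 ≈ 1.0714 bits

D_KL(Q||P) = Σ Q(x) log₂(Q(x)/P(x))

Computing term by term:
  Q(1)·log₂(Q(1)/P(1)) = 0.2·log₂(0.2/0.0099) = 0.86729
  Q(2)·log₂(Q(2)/P(2)) = 0.2·log₂(0.2/0.0179) = 0.69639
  Q(3)·log₂(Q(3)/P(3)) = 0.2·log₂(0.2/0.0099) = 0.86729
  Q(4)·log₂(Q(4)/P(4)) = 0.2·log₂(0.2/0.4981) = -0.26329
  Q(5)·log₂(Q(5)/P(5)) = 0.2·log₂(0.2/0.4642) = -0.24295

D_KL(Q||P) = 0.86729 + 0.69639 + 0.86729 - 0.26329 - 0.24295 = 1.92473 ≈ 1.9247 bits

These are NOT equal (difference: 0.8533 bits). KL divergence is asymmetric: D_KL(P||Q) ≠ D_KL(Q||P) in general.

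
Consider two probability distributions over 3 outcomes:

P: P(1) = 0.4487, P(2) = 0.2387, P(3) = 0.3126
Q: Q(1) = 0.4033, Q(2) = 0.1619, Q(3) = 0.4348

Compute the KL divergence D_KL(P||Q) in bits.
0.0539 bits

D_KL(P||Q) = Σ P(x) log₂(P(x)/Q(x))

Computing term by term:
  P(1)·log₂(P(1)/Q(1)) = 0.4487·log₂(0.4487/0.4033) = 0.06905
  P(2)·log₂(P(2)/Q(2)) = 0.2387·log₂(0.2387/0.1619) = 0.13369
  P(3)·log₂(P(3)/Q(3)) = 0.3126·log₂(0.3126/0.4348) = -0.14881

D_KL(P||Q) = 0.06905 + 0.13369 - 0.14881 = 0.05393 ≈ 0.0539 bits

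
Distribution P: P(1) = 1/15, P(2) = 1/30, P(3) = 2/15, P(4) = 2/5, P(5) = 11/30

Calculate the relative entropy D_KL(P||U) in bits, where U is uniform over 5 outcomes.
0.4508 bits

U(i) = 1/5 for all i

D_KL(P||U) = Σ P(x) log₂(P(x) / (1/5))
           = Σ P(x) log₂(P(x)) + log₂(5)
           = log₂(5) - H(P)

H(P) = -Σ P(x) log₂(P(x)):
  -P(1)·log₂(P(1)) = -(1/15)·log₂(1/15) = 0.26046
  -P(2)·log₂(P(2)) = -(1/30)·log₂(1/30) = 0.16356
  -P(3)·log₂(P(3)) = -(2/15)·log₂(2/15) = 0.38759
  -P(4)·log₂(P(4)) = -(2/5)·log₂(2/5) = 0.52877
  -P(5)·log₂(P(5)) = -(11/30)·log₂(11/30) = 0.53073
H(P) = 0.26046 + 0.16356 + 0.38759 + 0.52877 + 0.53073 = 1.87111 bits

log₂(5) = 2.32193 bits

D_KL(P||U) = 2.32193 - 1.87111 = 0.45082 ≈ 0.4508 bits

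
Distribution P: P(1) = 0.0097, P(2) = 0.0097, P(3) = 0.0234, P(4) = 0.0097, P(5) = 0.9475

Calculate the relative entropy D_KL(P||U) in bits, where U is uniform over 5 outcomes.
1.9268 bits

U(i) = 1/5 for all i

D_KL(P||U) = Σ P(x) log₂(P(x) / (1/5))
           = Σ P(x) log₂(P(x)) + log₂(5)
           = log₂(5) - H(P)

H(P) = -Σ P(x) log₂(P(x)):
  -P(1)·log₂(P(1)) = -(0.0097)·log₂(0.0097) = 0.06487
  -P(2)·log₂(P(2)) = -(0.0097)·log₂(0.0097) = 0.06487
  -P(3)·log₂(P(3)) = -(0.0234)·log₂(0.0234) = 0.12677
  -P(4)·log₂(P(4)) = -(0.0097)·log₂(0.0097) = 0.06487
  -P(5)·log₂(P(5)) = -(0.9475)·log₂(0.9475) = 0.07372
H(P) = 0.06487 + 0.06487 + 0.12677 + 0.06487 + 0.07372 = 0.39510 bits

log₂(5) = 2.32193 bits

D_KL(P||U) = 2.32193 - 0.39510 = 1.92683 ≈ 1.9268 bits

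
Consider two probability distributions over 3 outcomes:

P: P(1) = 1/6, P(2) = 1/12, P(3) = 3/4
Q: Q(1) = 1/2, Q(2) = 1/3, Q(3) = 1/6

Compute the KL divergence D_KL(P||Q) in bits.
1.1966 bits

D_KL(P||Q) = Σ P(x) log₂(P(x)/Q(x))

Computing term by term:
  P(1)·log₂(P(1)/Q(1)) = (1/6)·log₂((1/6)/(1/2)) = -0.26416
  P(2)·log₂(P(2)/Q(2)) = (1/12)·log₂((1/12)/(1/3)) = -0.16667
  P(3)·log₂(P(3)/Q(3)) = (3/4)·log₂((3/4)/(1/6)) = 1.62744

D_KL(P||Q) = -0.26416 - 0.16667 + 1.62744 = 1.19661 ≈ 1.1966 bits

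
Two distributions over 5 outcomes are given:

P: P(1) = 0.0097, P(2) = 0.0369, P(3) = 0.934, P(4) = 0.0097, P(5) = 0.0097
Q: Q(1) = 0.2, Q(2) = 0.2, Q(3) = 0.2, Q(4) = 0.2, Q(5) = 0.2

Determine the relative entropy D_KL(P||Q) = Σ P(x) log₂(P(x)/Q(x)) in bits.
1.8597 bits

D_KL(P||Q) = Σ P(x) log₂(P(x)/Q(x))

Computing term by term:
  P(1)·log₂(P(1)/Q(1)) = 0.0097·log₂(0.0097/0.2) = -0.04235
  P(2)·log₂(P(2)/Q(2)) = 0.0369·log₂(0.0369/0.2) = -0.08997
  P(3)·log₂(P(3)/Q(3)) = 0.934·log₂(0.934/0.2) = 2.07668
  P(4)·log₂(P(4)/Q(4)) = 0.0097·log₂(0.0097/0.2) = -0.04235
  P(5)·log₂(P(5)/Q(5)) = 0.0097·log₂(0.0097/0.2) = -0.04235

D_KL(P||Q) = -0.04235 - 0.08997 + 2.07668 - 0.04235 - 0.04235 = 1.85966 ≈ 1.8597 bits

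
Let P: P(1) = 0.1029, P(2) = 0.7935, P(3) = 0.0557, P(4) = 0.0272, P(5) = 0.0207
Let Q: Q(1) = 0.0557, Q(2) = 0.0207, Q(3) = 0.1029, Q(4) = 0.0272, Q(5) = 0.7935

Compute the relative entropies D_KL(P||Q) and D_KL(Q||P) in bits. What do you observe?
D_KL(P||Q) = 4.1071 bits, D_KL(Q||P) = 4.1071 bits. The two directions give the same value here, because Q is a self-inverse relabeling of P; in general KL divergence is asymmetric.

D_KL(P||Q) = Σ P(x) log₂(P(x)/Q(x))

Computing term by term:
  P(1)·log₂(P(1)/Q(1)) = 0.1029·log₂(0.1029/0.0557) = 0.09112
  P(2)·log₂(P(2)/Q(2)) = 0.7935·log₂(0.7935/0.0207) = 4.17423
  P(3)·log₂(P(3)/Q(3)) = 0.0557·log₂(0.0557/0.1029) = -0.04932
  P(4)·log₂(P(4)/Q(4)) = 0.0272·log₂(0.0272/0.0272) = 0.00000
  P(5)·log₂(P(5)/Q(5)) = 0.0207·log₂(0.0207/0.7935) = -0.10889

D_KL(P||Q) = 0.09112 + 4.17423 - 0.04932 + 0.00000 - 0.10889 = 4.10714 ≈ 4.1071 bits

D_KL(Q||P) = Σ Q(x) log₂(Q(x)/P(x))

Computing term by term:
  Q(1)·log₂(Q(1)/P(1)) = 0.0557·log₂(0.0557/0.1029) = -0.04932
  Q(2)·log₂(Q(2)/P(2)) = 0.0207·log₂(0.0207/0.7935) = -0.10889
  Q(3)·log₂(Q(3)/P(3)) = 0.1029·log₂(0.1029/0.0557) = 0.09112
  Q(4)·log₂(Q(4)/P(4)) = 0.0272·log₂(0.0272/0.0272) = 0.00000
  Q(5)·log₂(Q(5)/P(5)) = 0.7935·log₂(0.7935/0.0207) = 4.17423

D_KL(Q||P) = -0.04932 - 0.10889 + 0.09112 + 0.00000 + 4.17423 = 4.10714 ≈ 4.1071 bits

These ARE equal here. Q is P with outcomes relabeled (Q(1) = P(3), Q(2) = P(5), Q(3) = P(1), Q(5) = P(2)) by a relabeling that is its own inverse, so the two sums contain exactly the same terms in a different order. This is a special case — KL divergence is not symmetric in general: D_KL(P||Q) ≠ D_KL(Q||P) for most P, Q.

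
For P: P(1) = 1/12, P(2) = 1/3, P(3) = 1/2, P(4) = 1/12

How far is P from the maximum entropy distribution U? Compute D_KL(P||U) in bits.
0.3742 bits

U(i) = 1/4 for all i

D_KL(P||U) = Σ P(x) log₂(P(x) / (1/4))
           = Σ P(x) log₂(P(x)) + log₂(4)
           = log₂(4) - H(P)

H(P) = -Σ P(x) log₂(P(x)):
  -P(1)·log₂(P(1)) = -(1/12)·log₂(1/12) = 0.29875
  -P(2)·log₂(P(2)) = -(1/3)·log₂(1/3) = 0.52832
  -P(3)·log₂(P(3)) = -(1/2)·log₂(1/2) = 0.50000
  -P(4)·log₂(P(4)) = -(1/12)·log₂(1/12) = 0.29875
H(P) = 0.29875 + 0.52832 + 0.50000 + 0.29875 = 1.62582 bits

log₂(4) = 2.00000 bits

D_KL(P||U) = 2.00000 - 1.62582 = 0.37418 ≈ 0.3742 bits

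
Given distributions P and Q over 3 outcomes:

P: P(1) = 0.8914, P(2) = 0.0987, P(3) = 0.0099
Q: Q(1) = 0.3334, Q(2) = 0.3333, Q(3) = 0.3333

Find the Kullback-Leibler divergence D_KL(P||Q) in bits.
1.0412 bits

D_KL(P||Q) = Σ P(x) log₂(P(x)/Q(x))

Computing term by term:
  P(1)·log₂(P(1)/Q(1)) = 0.8914·log₂(0.8914/0.3334) = 1.26474
  P(2)·log₂(P(2)/Q(2)) = 0.0987·log₂(0.0987/0.3333) = -0.17329
  P(3)·log₂(P(3)/Q(3)) = 0.0099·log₂(0.0099/0.3333) = -0.05023

D_KL(P||Q) = 1.26474 - 0.17329 - 0.05023 = 1.04122 ≈ 1.0412 bits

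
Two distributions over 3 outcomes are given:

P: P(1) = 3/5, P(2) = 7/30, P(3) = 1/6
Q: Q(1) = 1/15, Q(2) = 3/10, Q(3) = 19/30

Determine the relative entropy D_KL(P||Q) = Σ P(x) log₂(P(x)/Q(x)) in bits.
1.4964 bits

D_KL(P||Q) = Σ P(x) log₂(P(x)/Q(x))

Computing term by term:
  P(1)·log₂(P(1)/Q(1)) = (3/5)·log₂((3/5)/(1/15)) = 1.90196
  P(2)·log₂(P(2)/Q(2)) = (7/30)·log₂((7/30)/(3/10)) = -0.08460
  P(3)·log₂(P(3)/Q(3)) = (1/6)·log₂((1/6)/(19/30)) = -0.32100

D_KL(P||Q) = 1.90196 - 0.08460 - 0.32100 = 1.49636 ≈ 1.4964 bits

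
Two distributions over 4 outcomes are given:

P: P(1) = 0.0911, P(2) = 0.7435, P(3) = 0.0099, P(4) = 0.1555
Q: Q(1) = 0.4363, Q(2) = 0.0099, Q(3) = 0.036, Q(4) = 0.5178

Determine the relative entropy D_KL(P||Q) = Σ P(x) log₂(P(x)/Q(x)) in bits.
4.1384 bits

D_KL(P||Q) = Σ P(x) log₂(P(x)/Q(x))

Computing term by term:
  P(1)·log₂(P(1)/Q(1)) = 0.0911·log₂(0.0911/0.4363) = -0.20587
  P(2)·log₂(P(2)/Q(2)) = 0.7435·log₂(0.7435/0.0099) = 4.63257
  P(3)·log₂(P(3)/Q(3)) = 0.0099·log₂(0.0099/0.036) = -0.01844
  P(4)·log₂(P(4)/Q(4)) = 0.1555·log₂(0.1555/0.5178) = -0.26987

D_KL(P||Q) = -0.20587 + 4.63257 - 0.01844 - 0.26987 = 4.13839 ≈ 4.1384 bits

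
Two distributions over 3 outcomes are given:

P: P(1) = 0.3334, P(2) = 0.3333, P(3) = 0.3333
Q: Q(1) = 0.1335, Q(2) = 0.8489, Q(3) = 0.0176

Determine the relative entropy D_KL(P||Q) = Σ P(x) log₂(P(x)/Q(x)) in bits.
1.4049 bits

D_KL(P||Q) = Σ P(x) log₂(P(x)/Q(x))

Computing term by term:
  P(1)·log₂(P(1)/Q(1)) = 0.3334·log₂(0.3334/0.1335) = 0.44023
  P(2)·log₂(P(2)/Q(2)) = 0.3333·log₂(0.3333/0.8489) = -0.44955
  P(3)·log₂(P(3)/Q(3)) = 0.3333·log₂(0.3333/0.0176) = 1.41425

D_KL(P||Q) = 0.44023 - 0.44955 + 1.41425 = 1.40493 ≈ 1.4049 bits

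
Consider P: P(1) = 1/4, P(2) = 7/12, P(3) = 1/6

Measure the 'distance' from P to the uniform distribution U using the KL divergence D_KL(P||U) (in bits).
0.2005 bits

U(i) = 1/3 for all i

D_KL(P||U) = Σ P(x) log₂(P(x) / (1/3))
           = Σ P(x) log₂(P(x)) + log₂(3)
           = log₂(3) - H(P)

H(P) = -Σ P(x) log₂(P(x)):
  -P(1)·log₂(P(1)) = -(1/4)·log₂(1/4) = 0.50000
  -P(2)·log₂(P(2)) = -(7/12)·log₂(7/12) = 0.45360
  -P(3)·log₂(P(3)) = -(1/6)·log₂(1/6) = 0.43083
H(P) = 0.50000 + 0.45360 + 0.43083 = 1.38443 bits

log₂(3) = 1.58496 bits

D_KL(P||U) = 1.58496 - 1.38443 = 0.20053 ≈ 0.2005 bits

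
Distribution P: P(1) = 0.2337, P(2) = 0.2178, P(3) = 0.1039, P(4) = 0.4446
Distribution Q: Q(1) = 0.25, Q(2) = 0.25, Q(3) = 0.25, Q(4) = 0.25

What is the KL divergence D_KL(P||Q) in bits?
0.1716 bits

D_KL(P||Q) = Σ P(x) log₂(P(x)/Q(x))

Computing term by term:
  P(1)·log₂(P(1)/Q(1)) = 0.2337·log₂(0.2337/0.25) = -0.02273
  P(2)·log₂(P(2)/Q(2)) = 0.2178·log₂(0.2178/0.25) = -0.04333
  P(3)·log₂(P(3)/Q(3)) = 0.1039·log₂(0.1039/0.25) = -0.13161
  P(4)·log₂(P(4)/Q(4)) = 0.4446·log₂(0.4446/0.25) = 0.36928

D_KL(P||Q) = -0.02273 - 0.04333 - 0.13161 + 0.36928 = 0.17161 ≈ 0.1716 bits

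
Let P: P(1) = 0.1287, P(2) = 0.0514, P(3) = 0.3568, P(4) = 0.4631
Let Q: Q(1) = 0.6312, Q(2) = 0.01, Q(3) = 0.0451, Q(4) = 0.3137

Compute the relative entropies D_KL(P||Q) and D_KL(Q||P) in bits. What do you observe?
D_KL(P||Q) = 1.1510 bits, D_KL(Q||P) = 1.1136 bits. The two directions give different values (D_KL(P||Q) exceeds D_KL(Q||P) by 0.0374 bits): KL divergence is asymmetric.

D_KL(P||Q) = Σ P(x) log₂(P(x)/Q(x))

Computing term by term:
  P(1)·log₂(P(1)/Q(1)) = 0.1287·log₂(0.1287/0.6312) = -0.29525
  P(2)·log₂(P(2)/Q(2)) = 0.0514·log₂(0.0514/0.01) = 0.12139
  P(3)·log₂(P(3)/Q(3)) = 0.3568·log₂(0.3568/0.0451) = 1.06466
  P(4)·log₂(P(4)/Q(4)) = 0.4631·log₂(0.4631/0.3137) = 0.26023

D_KL(P||Q) = -0.29525 + 0.12139 + 1.06466 + 0.26023 = 1.15103 ≈ 1.1510 bits

D_KL(Q||P) = Σ Q(x) log₂(Q(x)/P(x))

Computing term by term:
  Q(1)·log₂(Q(1)/P(1)) = 0.6312·log₂(0.6312/0.1287) = 1.44803
  Q(2)·log₂(Q(2)/P(2)) = 0.01·log₂(0.01/0.0514) = -0.02362
  Q(3)·log₂(Q(3)/P(3)) = 0.0451·log₂(0.0451/0.3568) = -0.13457
  Q(4)·log₂(Q(4)/P(4)) = 0.3137·log₂(0.3137/0.4631) = -0.17628

D_KL(Q||P) = 1.44803 - 0.02362 - 0.13457 - 0.17628 = 1.11356 ≈ 1.1136 bits

These are NOT equal (difference: 0.0374 bits). KL divergence is asymmetric: D_KL(P||Q) ≠ D_KL(Q||P) in general.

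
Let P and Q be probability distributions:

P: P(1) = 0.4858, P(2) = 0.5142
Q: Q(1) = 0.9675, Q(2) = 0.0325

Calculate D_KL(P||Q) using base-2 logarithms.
1.5656 bits

D_KL(P||Q) = Σ P(x) log₂(P(x)/Q(x))

Computing term by term:
  P(1)·log₂(P(1)/Q(1)) = 0.4858·log₂(0.4858/0.9675) = -0.48284
  P(2)·log₂(P(2)/Q(2)) = 0.5142·log₂(0.5142/0.0325) = 2.04848

D_KL(P||Q) = -0.48284 + 2.04848 = 1.56564 ≈ 1.5656 bits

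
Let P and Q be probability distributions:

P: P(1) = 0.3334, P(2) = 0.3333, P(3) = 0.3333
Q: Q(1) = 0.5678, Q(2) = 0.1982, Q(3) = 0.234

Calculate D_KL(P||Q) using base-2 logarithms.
0.1639 bits

D_KL(P||Q) = Σ P(x) log₂(P(x)/Q(x))

Computing term by term:
  P(1)·log₂(P(1)/Q(1)) = 0.3334·log₂(0.3334/0.5678) = -0.25609
  P(2)·log₂(P(2)/Q(2)) = 0.3333·log₂(0.3333/0.1982) = 0.24993
  P(3)·log₂(P(3)/Q(3)) = 0.3333·log₂(0.3333/0.234) = 0.17009

D_KL(P||Q) = -0.25609 + 0.24993 + 0.17009 = 0.16393 ≈ 0.1639 bits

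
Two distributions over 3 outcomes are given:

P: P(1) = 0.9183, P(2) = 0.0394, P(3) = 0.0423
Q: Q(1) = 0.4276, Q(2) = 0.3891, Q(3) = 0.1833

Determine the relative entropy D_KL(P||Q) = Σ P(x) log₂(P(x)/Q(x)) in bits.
0.7930 bits

D_KL(P||Q) = Σ P(x) log₂(P(x)/Q(x))

Computing term by term:
  P(1)·log₂(P(1)/Q(1)) = 0.9183·log₂(0.9183/0.4276) = 1.01261
  P(2)·log₂(P(2)/Q(2)) = 0.0394·log₂(0.0394/0.3891) = -0.13017
  P(3)·log₂(P(3)/Q(3)) = 0.0423·log₂(0.0423/0.1833) = -0.08948

D_KL(P||Q) = 1.01261 - 0.13017 - 0.08948 = 0.79296 ≈ 0.7930 bits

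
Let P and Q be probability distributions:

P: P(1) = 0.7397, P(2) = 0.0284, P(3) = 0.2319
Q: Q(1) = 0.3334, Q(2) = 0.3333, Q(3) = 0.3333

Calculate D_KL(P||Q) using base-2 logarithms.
0.6282 bits

D_KL(P||Q) = Σ P(x) log₂(P(x)/Q(x))

Computing term by term:
  P(1)·log₂(P(1)/Q(1)) = 0.7397·log₂(0.7397/0.3334) = 0.85042
  P(2)·log₂(P(2)/Q(2)) = 0.0284·log₂(0.0284/0.3333) = -0.10090
  P(3)·log₂(P(3)/Q(3)) = 0.2319·log₂(0.2319/0.3333) = -0.12136

D_KL(P||Q) = 0.85042 - 0.10090 - 0.12136 = 0.62816 ≈ 0.6282 bits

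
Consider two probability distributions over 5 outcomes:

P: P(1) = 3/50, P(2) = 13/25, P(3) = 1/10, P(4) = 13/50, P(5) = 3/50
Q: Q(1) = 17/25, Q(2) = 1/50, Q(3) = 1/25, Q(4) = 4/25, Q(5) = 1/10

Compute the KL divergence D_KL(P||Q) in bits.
2.5042 bits

D_KL(P||Q) = Σ P(x) log₂(P(x)/Q(x))

Computing term by term:
  P(1)·log₂(P(1)/Q(1)) = (3/50)·log₂((3/50)/(17/25)) = -0.21015
  P(2)·log₂(P(2)/Q(2)) = (13/25)·log₂((13/25)/(1/50)) = 2.44423
  P(3)·log₂(P(3)/Q(3)) = (1/10)·log₂((1/10)/(1/25)) = 0.13219
  P(4)·log₂(P(4)/Q(4)) = (13/50)·log₂((13/50)/(4/25)) = 0.18211
  P(5)·log₂(P(5)/Q(5)) = (3/50)·log₂((3/50)/(1/10)) = -0.04422

D_KL(P||Q) = -0.21015 + 2.44423 + 0.13219 + 0.18211 - 0.04422 = 2.50416 ≈ 2.5042 bits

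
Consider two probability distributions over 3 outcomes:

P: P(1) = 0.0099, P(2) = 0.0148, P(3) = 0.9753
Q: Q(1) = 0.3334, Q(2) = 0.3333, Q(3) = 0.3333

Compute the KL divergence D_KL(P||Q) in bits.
1.3940 bits

D_KL(P||Q) = Σ P(x) log₂(P(x)/Q(x))

Computing term by term:
  P(1)·log₂(P(1)/Q(1)) = 0.0099·log₂(0.0099/0.3334) = -0.05023
  P(2)·log₂(P(2)/Q(2)) = 0.0148·log₂(0.0148/0.3333) = -0.06650
  P(3)·log₂(P(3)/Q(3)) = 0.9753·log₂(0.9753/0.3333) = 1.51076

D_KL(P||Q) = -0.05023 - 0.06650 + 1.51076 = 1.39403 ≈ 1.3940 bits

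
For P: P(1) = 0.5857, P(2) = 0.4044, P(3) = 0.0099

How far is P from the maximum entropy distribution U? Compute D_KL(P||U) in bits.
0.5388 bits

U(i) = 1/3 for all i

D_KL(P||U) = Σ P(x) log₂(P(x) / (1/3))
           = Σ P(x) log₂(P(x)) + log₂(3)
           = log₂(3) - H(P)

H(P) = -Σ P(x) log₂(P(x)):
  -P(1)·log₂(P(1)) = -(0.5857)·log₂(0.5857) = 0.45202
  -P(2)·log₂(P(2)) = -(0.4044)·log₂(0.4044) = 0.52821
  -P(3)·log₂(P(3)) = -(0.0099)·log₂(0.0099) = 0.06592
H(P) = 0.45202 + 0.52821 + 0.06592 = 1.04615 bits

log₂(3) = 1.58496 bits

D_KL(P||U) = 1.58496 - 1.04615 = 0.53881 ≈ 0.5388 bits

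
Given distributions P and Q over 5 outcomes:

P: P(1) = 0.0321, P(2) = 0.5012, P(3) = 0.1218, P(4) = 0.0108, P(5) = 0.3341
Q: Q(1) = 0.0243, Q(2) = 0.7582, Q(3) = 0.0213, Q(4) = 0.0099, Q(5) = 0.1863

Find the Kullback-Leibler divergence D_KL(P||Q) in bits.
0.3029 bits

D_KL(P||Q) = Σ P(x) log₂(P(x)/Q(x))

Computing term by term:
  P(1)·log₂(P(1)/Q(1)) = 0.0321·log₂(0.0321/0.0243) = 0.01289
  P(2)·log₂(P(2)/Q(2)) = 0.5012·log₂(0.5012/0.7582) = -0.29931
  P(3)·log₂(P(3)/Q(3)) = 0.1218·log₂(0.1218/0.0213) = 0.30640
  P(4)·log₂(P(4)/Q(4)) = 0.0108·log₂(0.0108/0.0099) = 0.00136
  P(5)·log₂(P(5)/Q(5)) = 0.3341·log₂(0.3341/0.1863) = 0.28153

D_KL(P||Q) = 0.01289 - 0.29931 + 0.30640 + 0.00136 + 0.28153 = 0.30287 ≈ 0.3029 bits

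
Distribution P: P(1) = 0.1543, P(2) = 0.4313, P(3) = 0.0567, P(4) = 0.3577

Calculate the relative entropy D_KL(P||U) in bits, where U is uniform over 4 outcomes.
0.2954 bits

U(i) = 1/4 for all i

D_KL(P||U) = Σ P(x) log₂(P(x) / (1/4))
           = Σ P(x) log₂(P(x)) + log₂(4)
           = log₂(4) - H(P)

H(P) = -Σ P(x) log₂(P(x)):
  -P(1)·log₂(P(1)) = -(0.1543)·log₂(0.1543) = 0.41602
  -P(2)·log₂(P(2)) = -(0.4313)·log₂(0.4313) = 0.52327
  -P(3)·log₂(P(3)) = -(0.0567)·log₂(0.0567) = 0.23477
  -P(4)·log₂(P(4)) = -(0.3577)·log₂(0.3577) = 0.53053
H(P) = 0.41602 + 0.52327 + 0.23477 + 0.53053 = 1.70459 bits

log₂(4) = 2.00000 bits

D_KL(P||U) = 2.00000 - 1.70459 = 0.29541 ≈ 0.2954 bits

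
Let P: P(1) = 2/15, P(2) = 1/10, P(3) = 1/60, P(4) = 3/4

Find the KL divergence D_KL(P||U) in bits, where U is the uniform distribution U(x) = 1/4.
0.8705 bits

U(i) = 1/4 for all i

D_KL(P||U) = Σ P(x) log₂(P(x) / (1/4))
           = Σ P(x) log₂(P(x)) + log₂(4)
           = log₂(4) - H(P)

H(P) = -Σ P(x) log₂(P(x)):
  -P(1)·log₂(P(1)) = -(2/15)·log₂(2/15) = 0.38759
  -P(2)·log₂(P(2)) = -(1/10)·log₂(1/10) = 0.33219
  -P(3)·log₂(P(3)) = -(1/60)·log₂(1/60) = 0.09845
  -P(4)·log₂(P(4)) = -(3/4)·log₂(3/4) = 0.31128
H(P) = 0.38759 + 0.33219 + 0.09845 + 0.31128 = 1.12951 bits

log₂(4) = 2.00000 bits

D_KL(P||U) = 2.00000 - 1.12951 = 0.87049 ≈ 0.8705 bits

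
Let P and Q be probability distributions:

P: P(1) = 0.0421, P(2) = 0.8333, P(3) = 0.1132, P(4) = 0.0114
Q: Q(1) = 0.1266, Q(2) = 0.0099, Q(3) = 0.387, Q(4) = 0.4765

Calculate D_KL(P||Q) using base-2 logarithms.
5.0002 bits

D_KL(P||Q) = Σ P(x) log₂(P(x)/Q(x))

Computing term by term:
  P(1)·log₂(P(1)/Q(1)) = 0.0421·log₂(0.0421/0.1266) = -0.06687
  P(2)·log₂(P(2)/Q(2)) = 0.8333·log₂(0.8333/0.0099) = 5.32917
  P(3)·log₂(P(3)/Q(3)) = 0.1132·log₂(0.1132/0.387) = -0.20076
  P(4)·log₂(P(4)/Q(4)) = 0.0114·log₂(0.0114/0.4765) = -0.06139

D_KL(P||Q) = -0.06687 + 5.32917 - 0.20076 - 0.06139 = 5.00015 ≈ 5.0002 bits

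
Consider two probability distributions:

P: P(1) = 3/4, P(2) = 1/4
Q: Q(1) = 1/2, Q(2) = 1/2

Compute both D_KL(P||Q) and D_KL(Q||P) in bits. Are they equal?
D_KL(P||Q) = 0.1887 bits, D_KL(Q||P) = 0.2075 bits. No, they are not equal.

D_KL(P||Q) = Σ P(x) log₂(P(x)/Q(x))

Computing term by term:
  P(1)·log₂(P(1)/Q(1)) = (3/4)·log₂((3/4)/(1/2)) = 0.43872
  P(2)·log₂(P(2)/Q(2)) = (1/4)·log₂((1/4)/(1/2)) = -0.25000

D_KL(P||Q) = 0.43872 - 0.25000 = 0.18872 ≈ 0.1887 bits

D_KL(Q||P) = Σ Q(x) log₂(Q(x)/P(x))

Computing term by term:
  Q(1)·log₂(Q(1)/P(1)) = (1/2)·log₂((1/2)/(3/4)) = -0.29248
  Q(2)·log₂(Q(2)/P(2)) = (1/2)·log₂((1/2)/(1/4)) = 0.50000

D_KL(Q||P) = -0.29248 + 0.50000 = 0.20752 ≈ 0.2075 bits

These are NOT equal (difference: 0.0188 bits). KL divergence is asymmetric: D_KL(P||Q) ≠ D_KL(Q||P) in general.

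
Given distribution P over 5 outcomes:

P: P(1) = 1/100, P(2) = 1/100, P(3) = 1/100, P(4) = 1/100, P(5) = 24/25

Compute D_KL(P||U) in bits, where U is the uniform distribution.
1.9996 bits

U(i) = 1/5 for all i

D_KL(P||U) = Σ P(x) log₂(P(x) / (1/5))
           = Σ P(x) log₂(P(x)) + log₂(5)
           = log₂(5) - H(P)

H(P) = -Σ P(x) log₂(P(x)):
  -P(1)·log₂(P(1)) = -(1/100)·log₂(1/100) = 0.06644
  -P(2)·log₂(P(2)) = -(1/100)·log₂(1/100) = 0.06644
  -P(3)·log₂(P(3)) = -(1/100)·log₂(1/100) = 0.06644
  -P(4)·log₂(P(4)) = -(1/100)·log₂(1/100) = 0.06644
  -P(5)·log₂(P(5)) = -(24/25)·log₂(24/25) = 0.05654
H(P) = 0.06644 + 0.06644 + 0.06644 + 0.06644 + 0.05654 = 0.32230 bits

log₂(5) = 2.32193 bits

D_KL(P||U) = 2.32193 - 0.32230 = 1.99963 ≈ 1.9996 bits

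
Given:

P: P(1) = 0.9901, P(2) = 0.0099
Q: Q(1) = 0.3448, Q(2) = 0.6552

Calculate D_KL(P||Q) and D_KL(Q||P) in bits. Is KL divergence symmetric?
D_KL(P||Q) = 1.4469 bits, D_KL(Q||P) = 3.4382 bits. No, KL divergence is not symmetric.

D_KL(P||Q) = Σ P(x) log₂(P(x)/Q(x))

Computing term by term:
  P(1)·log₂(P(1)/Q(1)) = 0.9901·log₂(0.9901/0.3448) = 1.50675
  P(2)·log₂(P(2)/Q(2)) = 0.0099·log₂(0.0099/0.6552) = -0.05988

D_KL(P||Q) = 1.50675 - 0.05988 = 1.44687 ≈ 1.4469 bits

D_KL(Q||P) = Σ Q(x) log₂(Q(x)/P(x))

Computing term by term:
  Q(1)·log₂(Q(1)/P(1)) = 0.3448·log₂(0.3448/0.9901) = -0.52472
  Q(2)·log₂(Q(2)/P(2)) = 0.6552·log₂(0.6552/0.0099) = 3.96289

D_KL(Q||P) = -0.52472 + 3.96289 = 3.43817 ≈ 3.4382 bits

These are NOT equal (difference: 1.9913 bits). KL divergence is asymmetric: D_KL(P||Q) ≠ D_KL(Q||P) in general.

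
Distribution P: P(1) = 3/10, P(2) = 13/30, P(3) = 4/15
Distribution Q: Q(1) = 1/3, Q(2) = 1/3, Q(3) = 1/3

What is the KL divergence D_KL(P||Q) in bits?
0.0326 bits

D_KL(P||Q) = Σ P(x) log₂(P(x)/Q(x))

Computing term by term:
  P(1)·log₂(P(1)/Q(1)) = (3/10)·log₂((3/10)/(1/3)) = -0.04560
  P(2)·log₂(P(2)/Q(2)) = (13/30)·log₂((13/30)/(1/3)) = 0.16402
  P(3)·log₂(P(3)/Q(3)) = (4/15)·log₂((4/15)/(1/3)) = -0.08585

D_KL(P||Q) = -0.04560 + 0.16402 - 0.08585 = 0.03257 ≈ 0.0326 bits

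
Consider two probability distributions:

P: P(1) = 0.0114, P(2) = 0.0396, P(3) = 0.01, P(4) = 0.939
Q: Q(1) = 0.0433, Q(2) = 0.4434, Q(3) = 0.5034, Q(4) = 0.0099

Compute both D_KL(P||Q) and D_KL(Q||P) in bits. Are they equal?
D_KL(P||Q) = 5.9504 bits, D_KL(Q||P) = 4.4097 bits. No, they are not equal.

D_KL(P||Q) = Σ P(x) log₂(P(x)/Q(x))

Computing term by term:
  P(1)·log₂(P(1)/Q(1)) = 0.0114·log₂(0.0114/0.0433) = -0.02195
  P(2)·log₂(P(2)/Q(2)) = 0.0396·log₂(0.0396/0.4434) = -0.13801
  P(3)·log₂(P(3)/Q(3)) = 0.01·log₂(0.01/0.5034) = -0.05654
  P(4)·log₂(P(4)/Q(4)) = 0.939·log₂(0.939/0.0099) = 6.16693

D_KL(P||Q) = -0.02195 - 0.13801 - 0.05654 + 6.16693 = 5.95043 ≈ 5.9504 bits

D_KL(Q||P) = Σ Q(x) log₂(Q(x)/P(x))

Computing term by term:
  Q(1)·log₂(Q(1)/P(1)) = 0.0433·log₂(0.0433/0.0114) = 0.08337
  Q(2)·log₂(Q(2)/P(2)) = 0.4434·log₂(0.4434/0.0396) = 1.54527
  Q(3)·log₂(Q(3)/P(3)) = 0.5034·log₂(0.5034/0.01) = 2.84604
  Q(4)·log₂(Q(4)/P(4)) = 0.0099·log₂(0.0099/0.939) = -0.06502

D_KL(Q||P) = 0.08337 + 1.54527 + 2.84604 - 0.06502 = 4.40966 ≈ 4.4097 bits

These are NOT equal (difference: 1.5407 bits). KL divergence is asymmetric: D_KL(P||Q) ≠ D_KL(Q||P) in general.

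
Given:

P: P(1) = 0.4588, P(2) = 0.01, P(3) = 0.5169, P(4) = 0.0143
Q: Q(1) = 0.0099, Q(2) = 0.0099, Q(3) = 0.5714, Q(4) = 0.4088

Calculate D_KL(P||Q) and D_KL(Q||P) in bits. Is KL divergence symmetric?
D_KL(P||Q) = 2.3954 bits, D_KL(Q||P) = 2.0052 bits. No, KL divergence is not symmetric.

D_KL(P||Q) = Σ P(x) log₂(P(x)/Q(x))

Computing term by term:
  P(1)·log₂(P(1)/Q(1)) = 0.4588·log₂(0.4588/0.0099) = 2.53913
  P(2)·log₂(P(2)/Q(2)) = 0.01·log₂(0.01/0.0099) = 0.00014
  P(3)·log₂(P(3)/Q(3)) = 0.5169·log₂(0.5169/0.5714) = -0.07475
  P(4)·log₂(P(4)/Q(4)) = 0.0143·log₂(0.0143/0.4088) = -0.06917

D_KL(P||Q) = 2.53913 + 0.00014 - 0.07475 - 0.06917 = 2.39535 ≈ 2.3954 bits

D_KL(Q||P) = Σ Q(x) log₂(Q(x)/P(x))

Computing term by term:
  Q(1)·log₂(Q(1)/P(1)) = 0.0099·log₂(0.0099/0.4588) = -0.05479
  Q(2)·log₂(Q(2)/P(2)) = 0.0099·log₂(0.0099/0.01) = -0.00014
  Q(3)·log₂(Q(3)/P(3)) = 0.5714·log₂(0.5714/0.5169) = 0.08263
  Q(4)·log₂(Q(4)/P(4)) = 0.4088·log₂(0.4088/0.0143) = 1.97749

D_KL(Q||P) = -0.05479 - 0.00014 + 0.08263 + 1.97749 = 2.00519 ≈ 2.0052 bits

These are NOT equal (difference: 0.3902 bits). KL divergence is asymmetric: D_KL(P||Q) ≠ D_KL(Q||P) in general.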